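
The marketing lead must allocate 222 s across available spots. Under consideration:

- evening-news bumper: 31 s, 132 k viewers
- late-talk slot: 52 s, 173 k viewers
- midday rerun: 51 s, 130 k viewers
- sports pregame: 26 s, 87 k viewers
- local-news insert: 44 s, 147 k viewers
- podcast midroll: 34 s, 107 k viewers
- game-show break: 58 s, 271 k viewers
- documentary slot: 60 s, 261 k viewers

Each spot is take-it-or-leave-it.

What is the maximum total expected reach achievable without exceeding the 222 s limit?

Taking evening-news bumper + sports pregame + local-news insert + game-show break + documentary slot: 219 s used, 898 in expected reach.
Runner-up sports pregame + local-news insert + podcast midroll + game-show break + documentary slot tops out at 873.

898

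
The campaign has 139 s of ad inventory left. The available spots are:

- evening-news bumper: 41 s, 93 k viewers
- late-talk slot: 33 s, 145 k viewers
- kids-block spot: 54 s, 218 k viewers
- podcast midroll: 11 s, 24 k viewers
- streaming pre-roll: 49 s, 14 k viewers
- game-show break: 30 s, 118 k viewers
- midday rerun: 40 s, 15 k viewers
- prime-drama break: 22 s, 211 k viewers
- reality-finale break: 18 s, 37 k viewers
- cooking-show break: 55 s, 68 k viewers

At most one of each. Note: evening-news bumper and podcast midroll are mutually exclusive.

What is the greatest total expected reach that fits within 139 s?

692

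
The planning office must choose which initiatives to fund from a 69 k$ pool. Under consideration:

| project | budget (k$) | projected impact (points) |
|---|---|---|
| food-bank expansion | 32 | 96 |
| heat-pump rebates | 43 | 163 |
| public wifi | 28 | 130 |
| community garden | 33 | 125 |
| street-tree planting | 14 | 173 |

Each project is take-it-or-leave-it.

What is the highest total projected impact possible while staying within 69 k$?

By projected impact per k$: street-tree planting 12.36, public wifi 4.64, heat-pump rebates 3.79, community garden 3.79 lead.
Greedy by ratio would take public wifi + street-tree planting: 42 k$ used, total 303.
Dropping public wifi frees 28 k$; slotting in heat-pump rebates (43 k$) lifts the total to 336 at 57 k$.
The closest alternative, public wifi + street-tree planting, reaches only 303.

336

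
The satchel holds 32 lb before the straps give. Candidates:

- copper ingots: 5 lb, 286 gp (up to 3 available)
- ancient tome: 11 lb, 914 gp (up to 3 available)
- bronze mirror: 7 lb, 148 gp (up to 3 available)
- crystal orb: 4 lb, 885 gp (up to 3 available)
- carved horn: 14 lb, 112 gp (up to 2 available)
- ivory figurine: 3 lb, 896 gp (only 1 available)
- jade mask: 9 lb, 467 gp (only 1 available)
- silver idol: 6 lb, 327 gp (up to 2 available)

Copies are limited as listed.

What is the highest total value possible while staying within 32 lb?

4792

The ratio heuristic lands on copper ingots + ancient tome + 3×crystal orb + ivory figurine (4751) but leaves 1 lb idle.
The 5 lb tied up in copper ingots is better spent on silver idol — total rises to 4792 (32 lb).
Every other selection either busts 32 lb or exceeds an availability limit or fails to beat 4792.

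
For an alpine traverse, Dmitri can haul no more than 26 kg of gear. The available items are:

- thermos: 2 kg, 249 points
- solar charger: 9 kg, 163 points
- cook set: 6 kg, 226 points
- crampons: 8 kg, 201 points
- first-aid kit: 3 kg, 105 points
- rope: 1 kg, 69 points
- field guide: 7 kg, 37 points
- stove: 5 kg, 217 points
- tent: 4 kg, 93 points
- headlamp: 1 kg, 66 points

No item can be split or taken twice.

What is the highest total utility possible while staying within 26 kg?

The ratio ordering already packs tightly: thermos + cook set + crampons + first-aid kit + rope + stove + headlamp, 26 kg, 1133.
Every other selection either busts 26 kg or fails to beat 1133.

1133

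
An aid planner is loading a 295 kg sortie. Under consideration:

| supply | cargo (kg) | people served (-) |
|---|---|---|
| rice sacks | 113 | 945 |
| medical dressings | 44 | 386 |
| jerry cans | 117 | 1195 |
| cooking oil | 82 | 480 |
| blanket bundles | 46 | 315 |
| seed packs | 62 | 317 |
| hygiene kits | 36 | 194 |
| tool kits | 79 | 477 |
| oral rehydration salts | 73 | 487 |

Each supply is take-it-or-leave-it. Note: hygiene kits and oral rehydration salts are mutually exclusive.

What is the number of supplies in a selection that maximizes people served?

3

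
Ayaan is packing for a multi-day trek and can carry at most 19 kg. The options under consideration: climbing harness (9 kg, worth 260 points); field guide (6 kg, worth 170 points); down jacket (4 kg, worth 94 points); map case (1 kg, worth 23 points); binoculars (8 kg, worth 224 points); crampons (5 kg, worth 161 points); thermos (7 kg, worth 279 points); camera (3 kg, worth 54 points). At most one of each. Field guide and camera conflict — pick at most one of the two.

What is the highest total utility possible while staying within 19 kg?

Taking field guide + map case + crampons + thermos: 19 kg used, 633 in utility.
Runner-up field guide + crampons + thermos tops out at 610.

633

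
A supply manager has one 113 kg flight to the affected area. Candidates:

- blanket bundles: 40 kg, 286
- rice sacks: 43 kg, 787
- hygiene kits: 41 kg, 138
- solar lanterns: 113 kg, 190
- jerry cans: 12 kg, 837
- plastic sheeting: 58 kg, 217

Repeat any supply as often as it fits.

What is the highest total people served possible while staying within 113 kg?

7533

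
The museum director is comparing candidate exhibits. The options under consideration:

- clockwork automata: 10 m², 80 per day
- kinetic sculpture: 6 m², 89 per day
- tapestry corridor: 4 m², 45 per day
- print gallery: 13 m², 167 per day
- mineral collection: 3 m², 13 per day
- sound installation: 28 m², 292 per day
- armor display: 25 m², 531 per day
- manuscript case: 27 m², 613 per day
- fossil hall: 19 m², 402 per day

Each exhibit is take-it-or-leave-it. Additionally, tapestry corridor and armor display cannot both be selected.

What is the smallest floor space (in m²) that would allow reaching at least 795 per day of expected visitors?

Look for the lowest-floor combination reaching 795.
tapestry corridor + print gallery + manuscript case: 825 expected visitors at 44 m².
No combination under 44 m² hits 795.

44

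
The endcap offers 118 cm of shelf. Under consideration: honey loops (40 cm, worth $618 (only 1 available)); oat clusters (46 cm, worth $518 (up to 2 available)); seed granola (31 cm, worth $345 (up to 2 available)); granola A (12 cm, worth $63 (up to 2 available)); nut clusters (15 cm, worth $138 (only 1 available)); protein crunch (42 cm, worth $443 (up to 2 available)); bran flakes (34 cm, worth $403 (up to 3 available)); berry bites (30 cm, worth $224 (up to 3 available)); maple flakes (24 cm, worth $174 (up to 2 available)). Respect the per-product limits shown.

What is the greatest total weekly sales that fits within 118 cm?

1481

Filling by ratio: honey loops + 2×bran flakes for 1424, with 10 cm left unused.
Dropping 2×bran flakes frees 68 cm; slotting in oat clusters + seed granola (77 cm) lifts the total to 1481 at 117 cm.
That's the maximum — no swap from here does better than 1481.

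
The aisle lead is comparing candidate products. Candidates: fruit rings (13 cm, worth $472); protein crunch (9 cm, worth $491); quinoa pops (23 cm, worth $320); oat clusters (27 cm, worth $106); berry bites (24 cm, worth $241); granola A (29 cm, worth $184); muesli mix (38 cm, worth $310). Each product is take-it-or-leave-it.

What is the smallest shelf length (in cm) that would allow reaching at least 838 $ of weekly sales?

Need the lightest bundle worth ≥ 838.
fruit rings + protein crunch: 963 weekly sales at 22 cm.
Below 22 cm the best achievable stays under 838.

22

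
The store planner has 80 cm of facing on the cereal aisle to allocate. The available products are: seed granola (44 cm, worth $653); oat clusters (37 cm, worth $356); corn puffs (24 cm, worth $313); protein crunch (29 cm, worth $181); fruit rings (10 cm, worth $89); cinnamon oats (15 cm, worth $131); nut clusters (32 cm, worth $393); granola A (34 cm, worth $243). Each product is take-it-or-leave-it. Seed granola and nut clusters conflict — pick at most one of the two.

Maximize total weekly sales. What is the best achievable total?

Ranking by ratio (weekly sales/cm): seed granola 14.84, corn puffs 13.04, nut clusters 12.28.
Seed granola + corn puffs + fruit rings uses 78 of the 80 cm and totals 1055.

1055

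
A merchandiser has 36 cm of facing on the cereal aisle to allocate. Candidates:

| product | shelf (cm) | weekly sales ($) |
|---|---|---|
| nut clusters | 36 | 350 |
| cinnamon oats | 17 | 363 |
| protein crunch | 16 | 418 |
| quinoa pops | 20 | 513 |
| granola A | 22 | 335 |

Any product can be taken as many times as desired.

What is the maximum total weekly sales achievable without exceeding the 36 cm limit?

931

Taking the top-ratio products first gives 2×protein crunch for 836 (32 cm).
Dropping protein crunch frees 16 cm; slotting in quinoa pops (20 cm) lifts the total to 931 at 36 cm.
Nothing else within 36 cm beats 931.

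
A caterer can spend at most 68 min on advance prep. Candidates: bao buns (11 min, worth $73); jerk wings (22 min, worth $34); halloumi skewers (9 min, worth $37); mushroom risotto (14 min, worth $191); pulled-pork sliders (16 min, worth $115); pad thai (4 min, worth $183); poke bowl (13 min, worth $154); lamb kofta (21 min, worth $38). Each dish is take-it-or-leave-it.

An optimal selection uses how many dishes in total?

6

Optimal total is 753.
bao buns + halloumi skewers + mushroom risotto + pulled-pork sliders + pad thai + poke bowl hits 753 at 67 min.
Any selection reaching 753 contains exactly 6 dishes.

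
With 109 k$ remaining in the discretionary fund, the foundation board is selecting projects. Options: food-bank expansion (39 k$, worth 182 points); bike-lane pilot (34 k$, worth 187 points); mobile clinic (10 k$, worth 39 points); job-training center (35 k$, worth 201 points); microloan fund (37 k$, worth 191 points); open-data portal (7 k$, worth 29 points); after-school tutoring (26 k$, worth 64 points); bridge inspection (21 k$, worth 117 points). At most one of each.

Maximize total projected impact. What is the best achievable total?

Greedy by ratio would take bike-lane pilot + mobile clinic + job-training center + open-data portal + bridge inspection: 107 k$ used, total 573.
Dropping mobile clinic and open-data portal and bridge inspection frees 38 k$; slotting in microloan fund (37 k$) lifts the total to 579 at 106 k$.

579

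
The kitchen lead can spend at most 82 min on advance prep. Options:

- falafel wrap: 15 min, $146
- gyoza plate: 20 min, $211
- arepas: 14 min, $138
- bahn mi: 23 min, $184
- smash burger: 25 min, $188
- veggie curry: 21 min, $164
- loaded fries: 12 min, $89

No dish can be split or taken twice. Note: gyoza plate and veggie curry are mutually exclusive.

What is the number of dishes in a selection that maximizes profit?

4

Best achievable profit is 721.
gyoza plate + arepas + bahn mi + smash burger hits 721 at 82 min.
Any selection reaching 721 contains exactly 4 dishes.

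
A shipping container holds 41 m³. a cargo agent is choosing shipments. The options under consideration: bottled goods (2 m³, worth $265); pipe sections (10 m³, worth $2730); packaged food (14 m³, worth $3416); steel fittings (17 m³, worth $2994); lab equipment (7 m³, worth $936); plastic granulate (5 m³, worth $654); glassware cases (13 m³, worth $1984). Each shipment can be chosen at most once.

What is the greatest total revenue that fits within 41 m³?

Taking pipe sections + packaged food + steel fittings: 41 m³ used, 9140 in revenue.
Runner-up bottled goods + pipe sections + packaged food + glassware cases tops out at 8395.

9140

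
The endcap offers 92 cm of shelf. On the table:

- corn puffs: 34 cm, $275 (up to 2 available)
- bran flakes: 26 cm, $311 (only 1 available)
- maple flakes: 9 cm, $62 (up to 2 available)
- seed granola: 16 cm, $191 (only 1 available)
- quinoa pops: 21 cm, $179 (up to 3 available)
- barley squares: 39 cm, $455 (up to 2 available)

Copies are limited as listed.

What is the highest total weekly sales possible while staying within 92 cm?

Taking bran flakes + maple flakes + seed granola + barley squares: 90 cm used, 1019 in weekly sales.
The spare 2 cm is too small for any remaining product, and no exchange beats 1019.

1019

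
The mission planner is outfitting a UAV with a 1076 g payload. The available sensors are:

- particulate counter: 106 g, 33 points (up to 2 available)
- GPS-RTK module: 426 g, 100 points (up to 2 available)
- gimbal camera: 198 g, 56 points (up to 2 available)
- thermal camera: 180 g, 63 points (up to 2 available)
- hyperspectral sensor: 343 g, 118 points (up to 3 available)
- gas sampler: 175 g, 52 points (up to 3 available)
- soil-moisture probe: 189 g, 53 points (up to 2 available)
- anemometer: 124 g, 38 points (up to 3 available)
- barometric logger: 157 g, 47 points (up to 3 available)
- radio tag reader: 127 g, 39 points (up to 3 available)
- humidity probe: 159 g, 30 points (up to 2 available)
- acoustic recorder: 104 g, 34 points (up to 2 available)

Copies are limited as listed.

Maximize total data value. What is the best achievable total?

Density check — thermal camera 0.35, hyperspectral sensor 0.34, acoustic recorder 0.33 are the best per g.
Filling by ratio: 2×thermal camera + 2×hyperspectral sensor for 362, with 30 g left unused.
Replace thermal camera with 2×acoustic recorder: the trade gains 5 net, giving 367 at 1074 g.
Nothing else within 1076 g beats 367.

367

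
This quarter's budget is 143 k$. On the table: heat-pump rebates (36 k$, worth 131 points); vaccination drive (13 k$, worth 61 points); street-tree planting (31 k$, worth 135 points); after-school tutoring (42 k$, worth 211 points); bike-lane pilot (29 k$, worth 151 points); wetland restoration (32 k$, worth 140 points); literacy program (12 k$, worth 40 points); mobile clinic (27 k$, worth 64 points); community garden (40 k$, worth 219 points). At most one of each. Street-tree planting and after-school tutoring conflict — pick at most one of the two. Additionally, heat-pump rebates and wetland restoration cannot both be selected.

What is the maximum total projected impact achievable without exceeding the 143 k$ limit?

The ratio heuristic lands on vaccination drive + after-school tutoring + bike-lane pilot + literacy program + community garden (682) but leaves 7 k$ idle.
Dropping vaccination drive and literacy program frees 25 k$; slotting in wetland restoration (32 k$) lifts the total to 721 at 143 k$.
No other feasible combination exceeds 721.

721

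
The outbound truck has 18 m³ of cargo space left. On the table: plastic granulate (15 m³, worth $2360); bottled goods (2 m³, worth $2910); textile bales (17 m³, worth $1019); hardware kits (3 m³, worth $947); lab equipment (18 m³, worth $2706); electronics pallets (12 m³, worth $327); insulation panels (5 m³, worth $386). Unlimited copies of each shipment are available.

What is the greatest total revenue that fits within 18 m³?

26190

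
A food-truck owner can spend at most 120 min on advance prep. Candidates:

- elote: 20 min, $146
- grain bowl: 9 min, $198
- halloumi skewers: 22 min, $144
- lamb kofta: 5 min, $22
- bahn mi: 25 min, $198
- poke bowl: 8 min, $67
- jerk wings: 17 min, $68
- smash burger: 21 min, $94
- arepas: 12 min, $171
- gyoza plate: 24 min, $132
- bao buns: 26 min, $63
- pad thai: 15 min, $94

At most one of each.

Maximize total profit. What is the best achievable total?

1056

Density check — grain bowl 22.00, arepas 14.25, poke bowl 8.38, bahn mi 7.92 are the best per min.
Greedy by ratio would take elote + grain bowl + halloumi skewers + lamb kofta + bahn mi + poke bowl + arepas + pad thai: 116 min used, total 1040.
Replace lamb kofta and pad thai with gyoza plate: the trade gains 16 net, giving 1056 at 120 min.
No other feasible combination exceeds 1056.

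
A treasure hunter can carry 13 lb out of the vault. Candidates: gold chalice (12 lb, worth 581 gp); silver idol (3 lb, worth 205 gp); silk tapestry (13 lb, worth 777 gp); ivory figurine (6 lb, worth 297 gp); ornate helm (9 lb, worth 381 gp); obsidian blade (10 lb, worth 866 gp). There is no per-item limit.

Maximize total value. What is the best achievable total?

1071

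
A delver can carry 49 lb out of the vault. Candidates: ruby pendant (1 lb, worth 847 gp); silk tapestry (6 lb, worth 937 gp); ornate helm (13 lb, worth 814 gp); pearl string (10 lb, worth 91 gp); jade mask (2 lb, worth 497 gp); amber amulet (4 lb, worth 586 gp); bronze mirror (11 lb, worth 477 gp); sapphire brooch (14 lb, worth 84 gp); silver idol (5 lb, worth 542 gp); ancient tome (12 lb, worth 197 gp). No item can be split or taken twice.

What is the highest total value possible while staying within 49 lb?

By value per lb: ruby pendant 847.00, jade mask 248.50, silk tapestry 156.17, amber amulet 146.50 lead.
The ratio ordering already packs tightly: ruby pendant + silk tapestry + ornate helm + jade mask + amber amulet + bronze mirror + silver idol, 42 lb, 4700.

4700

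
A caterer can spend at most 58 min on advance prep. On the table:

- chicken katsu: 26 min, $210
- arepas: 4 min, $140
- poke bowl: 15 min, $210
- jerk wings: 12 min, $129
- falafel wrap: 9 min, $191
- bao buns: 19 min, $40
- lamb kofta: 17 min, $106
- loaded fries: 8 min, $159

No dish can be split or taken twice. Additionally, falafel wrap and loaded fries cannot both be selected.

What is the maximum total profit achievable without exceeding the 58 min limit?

776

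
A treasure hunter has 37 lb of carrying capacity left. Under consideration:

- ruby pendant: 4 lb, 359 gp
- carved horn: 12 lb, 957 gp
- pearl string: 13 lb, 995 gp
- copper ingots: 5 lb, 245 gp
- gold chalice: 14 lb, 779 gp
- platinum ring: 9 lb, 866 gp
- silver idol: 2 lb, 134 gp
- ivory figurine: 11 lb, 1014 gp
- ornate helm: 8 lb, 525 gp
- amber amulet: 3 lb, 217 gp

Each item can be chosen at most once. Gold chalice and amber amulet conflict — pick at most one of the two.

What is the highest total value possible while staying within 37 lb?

By value per lb: platinum ring 96.22, ivory figurine 92.18, ruby pendant 89.75 lead.
Taking the top-ratio items first gives ruby pendant + carved horn + platinum ring + ivory figurine for 3196 (36 lb).
The 12 lb tied up in carved horn is better spent on pearl string — total rises to 3234 (37 lb).

3234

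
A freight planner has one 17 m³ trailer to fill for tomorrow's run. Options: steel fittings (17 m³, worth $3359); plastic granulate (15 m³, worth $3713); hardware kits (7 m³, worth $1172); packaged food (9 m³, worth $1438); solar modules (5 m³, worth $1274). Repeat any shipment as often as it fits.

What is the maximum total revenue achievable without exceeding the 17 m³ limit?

3822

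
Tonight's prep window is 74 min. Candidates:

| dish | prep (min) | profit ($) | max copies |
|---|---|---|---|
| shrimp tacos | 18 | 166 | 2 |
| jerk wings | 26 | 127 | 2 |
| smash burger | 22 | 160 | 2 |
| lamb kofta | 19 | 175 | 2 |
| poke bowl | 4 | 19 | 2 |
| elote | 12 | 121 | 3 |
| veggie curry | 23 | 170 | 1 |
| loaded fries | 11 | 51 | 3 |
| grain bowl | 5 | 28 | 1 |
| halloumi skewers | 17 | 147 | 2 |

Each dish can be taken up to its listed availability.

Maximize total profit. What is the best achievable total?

By profit per min: elote 10.08, shrimp tacos 9.22, lamb kofta 9.21, halloumi skewers 8.65 lead.
Greedy by ratio would take 2×shrimp tacos + 3×elote: 72 min used, total 695.
The 36 min tied up in 2×shrimp tacos is better spent on 2×lamb kofta — total rises to 713 (74 min).
Nothing else within 74 min beats 713.

713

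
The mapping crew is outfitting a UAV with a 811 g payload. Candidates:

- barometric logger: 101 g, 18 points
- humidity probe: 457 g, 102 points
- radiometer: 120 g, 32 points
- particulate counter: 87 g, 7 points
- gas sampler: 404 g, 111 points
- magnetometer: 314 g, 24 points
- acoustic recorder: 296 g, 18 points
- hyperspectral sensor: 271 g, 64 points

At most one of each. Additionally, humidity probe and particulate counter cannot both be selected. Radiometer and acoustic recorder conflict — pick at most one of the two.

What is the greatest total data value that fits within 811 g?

Taking radiometer + gas sampler + hyperspectral sensor: 795 g used, 207 in data value.
Runner-up barometric logger + gas sampler + hyperspectral sensor tops out at 193.

207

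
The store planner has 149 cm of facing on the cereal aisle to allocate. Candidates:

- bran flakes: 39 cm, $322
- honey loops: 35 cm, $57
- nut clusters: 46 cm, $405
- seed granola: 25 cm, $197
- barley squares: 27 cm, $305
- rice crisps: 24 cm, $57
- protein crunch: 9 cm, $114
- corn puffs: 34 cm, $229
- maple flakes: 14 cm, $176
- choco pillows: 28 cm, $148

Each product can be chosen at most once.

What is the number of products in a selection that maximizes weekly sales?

Best achievable weekly sales is 1345.
nut clusters + seed granola + barley squares + protein crunch + maple flakes + choco pillows hits 1345 at 149 cm.
All optima have 6 products.

6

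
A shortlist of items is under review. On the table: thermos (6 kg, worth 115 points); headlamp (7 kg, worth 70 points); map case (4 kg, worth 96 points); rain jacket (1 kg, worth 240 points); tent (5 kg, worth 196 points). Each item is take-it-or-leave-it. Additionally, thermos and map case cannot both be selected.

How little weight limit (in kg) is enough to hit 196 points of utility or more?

Minimise kg subject to total utility ≥ 196.
rain jacket: 240 utility at 1 kg.
Any bundle with less than 1 kg falls short of 196.

1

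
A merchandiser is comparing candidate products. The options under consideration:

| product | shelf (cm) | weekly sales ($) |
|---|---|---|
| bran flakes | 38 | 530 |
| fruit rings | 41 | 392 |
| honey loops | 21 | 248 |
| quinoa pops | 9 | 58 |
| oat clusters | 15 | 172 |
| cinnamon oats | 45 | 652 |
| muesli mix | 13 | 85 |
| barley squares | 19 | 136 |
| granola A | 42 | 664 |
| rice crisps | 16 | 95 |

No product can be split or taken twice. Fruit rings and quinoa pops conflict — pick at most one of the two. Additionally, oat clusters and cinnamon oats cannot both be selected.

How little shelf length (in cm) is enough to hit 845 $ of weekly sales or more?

63

Need the lightest bundle worth ≥ 845.
honey loops + granola A: 912 weekly sales at 63 cm.
Below 63 cm the best achievable stays under 845.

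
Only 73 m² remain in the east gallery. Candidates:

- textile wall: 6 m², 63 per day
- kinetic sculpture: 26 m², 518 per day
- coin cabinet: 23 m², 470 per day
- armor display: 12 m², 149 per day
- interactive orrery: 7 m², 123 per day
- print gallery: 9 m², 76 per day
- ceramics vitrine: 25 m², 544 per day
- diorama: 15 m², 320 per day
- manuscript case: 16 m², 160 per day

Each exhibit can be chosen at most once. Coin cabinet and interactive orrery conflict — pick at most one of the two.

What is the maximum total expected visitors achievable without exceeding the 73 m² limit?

Kinetic sculpture + interactive orrery + ceramics vitrine + diorama uses 73 of the 73 m² and totals 1505.
The closest alternative, textile wall + kinetic sculpture + ceramics vitrine + diorama, reaches only 1445.

1505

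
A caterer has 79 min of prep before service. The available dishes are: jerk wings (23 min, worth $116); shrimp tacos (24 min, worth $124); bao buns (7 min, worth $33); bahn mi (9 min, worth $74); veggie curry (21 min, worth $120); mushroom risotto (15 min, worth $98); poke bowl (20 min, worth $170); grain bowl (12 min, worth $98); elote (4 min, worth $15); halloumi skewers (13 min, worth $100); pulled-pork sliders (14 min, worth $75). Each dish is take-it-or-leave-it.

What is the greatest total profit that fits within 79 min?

577

Greedy by ratio would take bao buns + bahn mi + mushroom risotto + poke bowl + grain bowl + halloumi skewers: 76 min used, total 573.
The 22 min tied up in bao buns and mushroom risotto is better spent on veggie curry + elote — total rises to 577 (79 min).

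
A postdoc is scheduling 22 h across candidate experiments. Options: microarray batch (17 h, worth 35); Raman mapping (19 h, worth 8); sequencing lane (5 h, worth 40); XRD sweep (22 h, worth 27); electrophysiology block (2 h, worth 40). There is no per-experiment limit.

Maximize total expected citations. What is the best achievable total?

Taking 11×electrophysiology block: 22 h used, 440 in expected citations.

440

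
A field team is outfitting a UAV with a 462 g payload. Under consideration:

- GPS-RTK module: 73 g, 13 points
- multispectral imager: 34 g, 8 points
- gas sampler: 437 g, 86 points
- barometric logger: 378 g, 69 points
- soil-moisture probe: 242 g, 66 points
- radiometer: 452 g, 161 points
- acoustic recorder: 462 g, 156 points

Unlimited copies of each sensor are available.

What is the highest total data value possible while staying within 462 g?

Best packing: radiometer — 452 g, 161 total.

161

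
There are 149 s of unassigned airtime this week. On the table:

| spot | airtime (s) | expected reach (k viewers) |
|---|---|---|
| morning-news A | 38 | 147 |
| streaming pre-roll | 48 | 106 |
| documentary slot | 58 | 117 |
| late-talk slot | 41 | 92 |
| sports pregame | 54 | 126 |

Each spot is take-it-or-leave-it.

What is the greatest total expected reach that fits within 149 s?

Taking the top-ratio spots first gives morning-news A + late-talk slot + sports pregame for 365 (133 s).
The 41 s tied up in late-talk slot is better spent on streaming pre-roll — total rises to 379 (140 s).
Next best is morning-news A + streaming pre-roll + documentary slot at 370 (144 s) — short by 9.

379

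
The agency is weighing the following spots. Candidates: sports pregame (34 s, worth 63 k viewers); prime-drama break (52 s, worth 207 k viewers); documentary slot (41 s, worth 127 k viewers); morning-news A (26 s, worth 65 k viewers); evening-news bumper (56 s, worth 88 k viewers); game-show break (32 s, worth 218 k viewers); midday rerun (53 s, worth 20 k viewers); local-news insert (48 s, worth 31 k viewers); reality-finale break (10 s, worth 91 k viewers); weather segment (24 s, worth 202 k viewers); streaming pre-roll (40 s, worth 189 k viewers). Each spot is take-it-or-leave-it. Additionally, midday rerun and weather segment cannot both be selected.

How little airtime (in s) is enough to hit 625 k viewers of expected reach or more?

Need the lightest bundle worth ≥ 625.
Taking game-show break + reality-finale break + weather segment + streaming pre-roll gives 700 (≥ 625) for 106 s.
Any bundle with less than 106 s falls short of 625.

106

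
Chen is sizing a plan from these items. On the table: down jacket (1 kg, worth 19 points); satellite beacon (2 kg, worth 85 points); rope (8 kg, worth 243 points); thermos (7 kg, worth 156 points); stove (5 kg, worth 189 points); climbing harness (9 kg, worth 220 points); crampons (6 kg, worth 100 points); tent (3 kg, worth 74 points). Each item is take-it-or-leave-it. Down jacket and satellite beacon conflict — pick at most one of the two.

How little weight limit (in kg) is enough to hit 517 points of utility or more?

Look for the lowest-weight combination reaching 517.
Taking satellite beacon + rope + stove gives 517 (≥ 517) for 15 kg.
Below 15 kg the best achievable stays under 517.

15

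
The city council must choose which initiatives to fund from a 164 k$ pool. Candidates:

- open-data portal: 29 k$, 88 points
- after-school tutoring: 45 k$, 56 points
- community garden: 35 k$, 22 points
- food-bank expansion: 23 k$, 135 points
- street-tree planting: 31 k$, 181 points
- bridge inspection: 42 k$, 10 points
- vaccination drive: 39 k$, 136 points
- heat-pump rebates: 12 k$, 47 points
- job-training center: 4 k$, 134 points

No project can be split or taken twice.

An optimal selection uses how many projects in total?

6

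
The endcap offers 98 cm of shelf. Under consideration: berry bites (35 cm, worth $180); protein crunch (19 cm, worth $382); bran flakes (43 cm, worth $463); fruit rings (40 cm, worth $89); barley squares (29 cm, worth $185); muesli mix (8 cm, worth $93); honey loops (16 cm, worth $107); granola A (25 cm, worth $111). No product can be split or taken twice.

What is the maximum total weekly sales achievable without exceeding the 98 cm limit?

1049

Filling by ratio: protein crunch + bran flakes + muesli mix + honey loops for 1045, with 12 cm left unused.
Replace honey loops with granola A: the trade gains 4 net, giving 1049 at 95 cm.
Runner-up protein crunch + bran flakes + muesli mix + honey loops tops out at 1045.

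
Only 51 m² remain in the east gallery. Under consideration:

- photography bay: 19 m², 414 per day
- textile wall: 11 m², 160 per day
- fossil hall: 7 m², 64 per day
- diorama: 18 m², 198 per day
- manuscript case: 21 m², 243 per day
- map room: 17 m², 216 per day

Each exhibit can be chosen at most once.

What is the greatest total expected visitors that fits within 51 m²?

The ratio heuristic lands on photography bay + textile wall + map room (790) but leaves 4 m² idle.
Replace map room with manuscript case: the trade gains 27 net, giving 817 at 51 m².
Every other selection either busts 51 m² or fails to beat 817.

817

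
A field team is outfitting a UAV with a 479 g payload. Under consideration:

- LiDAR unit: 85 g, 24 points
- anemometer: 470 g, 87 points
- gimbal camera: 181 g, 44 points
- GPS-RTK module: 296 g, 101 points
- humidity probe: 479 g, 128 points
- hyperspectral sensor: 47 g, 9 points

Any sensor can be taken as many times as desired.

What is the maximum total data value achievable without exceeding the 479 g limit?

149

2×LiDAR unit + GPS-RTK module uses 466 of the 479 g and totals 149.
Nothing else within 479 g beats 149.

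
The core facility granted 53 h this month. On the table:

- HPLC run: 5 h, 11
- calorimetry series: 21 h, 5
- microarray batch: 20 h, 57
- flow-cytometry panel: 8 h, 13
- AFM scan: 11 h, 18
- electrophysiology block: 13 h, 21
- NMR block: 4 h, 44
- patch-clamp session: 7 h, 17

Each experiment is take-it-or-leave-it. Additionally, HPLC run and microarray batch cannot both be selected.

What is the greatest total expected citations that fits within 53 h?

152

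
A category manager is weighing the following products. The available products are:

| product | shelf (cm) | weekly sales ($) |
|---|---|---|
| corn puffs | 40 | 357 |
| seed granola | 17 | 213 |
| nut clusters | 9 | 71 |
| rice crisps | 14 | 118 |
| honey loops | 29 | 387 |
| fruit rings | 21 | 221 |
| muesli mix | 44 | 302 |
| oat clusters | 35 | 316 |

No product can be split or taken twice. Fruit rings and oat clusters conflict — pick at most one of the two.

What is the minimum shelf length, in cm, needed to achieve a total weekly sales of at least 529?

Need the lightest bundle worth ≥ 529.
Taking seed granola + honey loops gives 600 (≥ 529) for 46 cm.
Any bundle with less than 46 cm falls short of 529.

46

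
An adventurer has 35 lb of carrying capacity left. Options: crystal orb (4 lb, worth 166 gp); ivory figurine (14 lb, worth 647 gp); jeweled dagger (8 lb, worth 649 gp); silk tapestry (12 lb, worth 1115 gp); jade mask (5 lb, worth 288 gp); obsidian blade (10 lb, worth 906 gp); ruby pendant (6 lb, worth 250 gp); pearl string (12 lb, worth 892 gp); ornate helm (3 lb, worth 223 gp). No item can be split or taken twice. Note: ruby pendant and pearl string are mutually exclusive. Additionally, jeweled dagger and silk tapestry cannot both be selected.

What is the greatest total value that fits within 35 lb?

Taking silk tapestry + obsidian blade + pearl string: 34 lb used, 2913 in value.
An exhaustive check of the 512 subsets confirms 2913.

2913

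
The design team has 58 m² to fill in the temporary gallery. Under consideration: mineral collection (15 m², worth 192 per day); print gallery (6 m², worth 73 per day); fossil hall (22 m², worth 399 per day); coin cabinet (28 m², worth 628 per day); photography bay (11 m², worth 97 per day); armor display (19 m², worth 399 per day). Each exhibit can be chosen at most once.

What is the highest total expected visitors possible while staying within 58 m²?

1124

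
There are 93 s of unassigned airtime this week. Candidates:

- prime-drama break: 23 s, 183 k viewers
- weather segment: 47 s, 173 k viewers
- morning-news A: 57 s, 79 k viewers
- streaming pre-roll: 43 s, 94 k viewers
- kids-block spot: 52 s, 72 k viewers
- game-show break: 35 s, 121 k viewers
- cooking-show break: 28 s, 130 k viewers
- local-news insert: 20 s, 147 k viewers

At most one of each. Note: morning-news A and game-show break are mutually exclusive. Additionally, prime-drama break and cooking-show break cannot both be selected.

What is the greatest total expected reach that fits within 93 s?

503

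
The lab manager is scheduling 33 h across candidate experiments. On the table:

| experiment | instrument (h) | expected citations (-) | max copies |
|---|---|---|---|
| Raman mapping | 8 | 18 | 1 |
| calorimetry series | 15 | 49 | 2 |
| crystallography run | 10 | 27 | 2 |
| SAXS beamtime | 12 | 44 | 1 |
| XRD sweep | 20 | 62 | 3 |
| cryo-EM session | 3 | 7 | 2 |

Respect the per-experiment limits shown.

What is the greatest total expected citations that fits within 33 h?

107

Calorimetry series + SAXS beamtime + 2×cryo-EM session uses 33 of the 33 h and totals 107.
That's the maximum — no swap from here does better than 107.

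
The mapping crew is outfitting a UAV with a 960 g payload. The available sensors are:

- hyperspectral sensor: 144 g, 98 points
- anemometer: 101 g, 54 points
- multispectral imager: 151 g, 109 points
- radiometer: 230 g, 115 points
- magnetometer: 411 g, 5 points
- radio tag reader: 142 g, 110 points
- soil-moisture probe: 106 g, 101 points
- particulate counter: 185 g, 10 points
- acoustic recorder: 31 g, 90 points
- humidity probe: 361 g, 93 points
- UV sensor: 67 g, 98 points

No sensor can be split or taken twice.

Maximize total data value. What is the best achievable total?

721

A density-first pass picks hyperspectral sensor + anemometer + multispectral imager + radio tag reader + soil-moisture probe + particulate counter + acoustic recorder + UV sensor — 670 at 927 g.
Dropping anemometer and particulate counter frees 286 g; slotting in radiometer (230 g) lifts the total to 721 at 871 g.
Runner-up hyperspectral sensor + anemometer + multispectral imager + radiometer + radio tag reader + soil-moisture probe + UV sensor tops out at 685.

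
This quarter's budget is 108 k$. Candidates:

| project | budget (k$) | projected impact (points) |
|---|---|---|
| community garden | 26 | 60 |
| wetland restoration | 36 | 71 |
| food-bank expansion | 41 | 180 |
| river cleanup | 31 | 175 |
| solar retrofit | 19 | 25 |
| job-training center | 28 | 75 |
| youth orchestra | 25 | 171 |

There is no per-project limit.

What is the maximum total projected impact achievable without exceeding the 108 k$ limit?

Greedy by ratio would take 4×youth orchestra: 100 k$ used, total 684.
The 25 k$ tied up in youth orchestra is better spent on river cleanup — total rises to 688 (106 k$).
No other feasible combination exceeds 688.

688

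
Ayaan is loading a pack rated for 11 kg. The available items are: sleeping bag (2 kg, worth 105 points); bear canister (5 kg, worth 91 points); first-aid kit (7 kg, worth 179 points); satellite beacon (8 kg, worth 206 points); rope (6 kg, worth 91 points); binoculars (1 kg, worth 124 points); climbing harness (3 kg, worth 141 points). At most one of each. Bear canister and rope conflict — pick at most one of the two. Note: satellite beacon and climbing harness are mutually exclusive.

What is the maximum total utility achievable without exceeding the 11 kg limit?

461

The ratio ordering already packs tightly: sleeping bag + bear canister + binoculars + climbing harness, 11 kg, 461.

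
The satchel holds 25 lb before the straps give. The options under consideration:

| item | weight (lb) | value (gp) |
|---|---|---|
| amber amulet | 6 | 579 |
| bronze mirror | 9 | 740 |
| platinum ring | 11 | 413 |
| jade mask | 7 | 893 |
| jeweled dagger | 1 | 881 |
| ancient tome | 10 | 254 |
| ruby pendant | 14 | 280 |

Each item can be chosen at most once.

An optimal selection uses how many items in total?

4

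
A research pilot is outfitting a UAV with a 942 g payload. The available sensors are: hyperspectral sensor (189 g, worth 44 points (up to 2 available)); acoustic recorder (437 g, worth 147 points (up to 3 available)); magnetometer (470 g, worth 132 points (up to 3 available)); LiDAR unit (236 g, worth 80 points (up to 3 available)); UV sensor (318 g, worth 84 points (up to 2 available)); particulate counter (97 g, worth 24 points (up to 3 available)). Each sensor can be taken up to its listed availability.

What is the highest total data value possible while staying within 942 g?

307

Ranking by ratio (data value/g): LiDAR unit 0.34, acoustic recorder 0.34, magnetometer 0.28.
Greedy by ratio would take 3×LiDAR unit + 2×particulate counter: 902 g used, total 288.
The 430 g tied up in LiDAR unit and 2×particulate counter is better spent on acoustic recorder — total rises to 307 (909 g).
That's the maximum — no swap from here does better than 307.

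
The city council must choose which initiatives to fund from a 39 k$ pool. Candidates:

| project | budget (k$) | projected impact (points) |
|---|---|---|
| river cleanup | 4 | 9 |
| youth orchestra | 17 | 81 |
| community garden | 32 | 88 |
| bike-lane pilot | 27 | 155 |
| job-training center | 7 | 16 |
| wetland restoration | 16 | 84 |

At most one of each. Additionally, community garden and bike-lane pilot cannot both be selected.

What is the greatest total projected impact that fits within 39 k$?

180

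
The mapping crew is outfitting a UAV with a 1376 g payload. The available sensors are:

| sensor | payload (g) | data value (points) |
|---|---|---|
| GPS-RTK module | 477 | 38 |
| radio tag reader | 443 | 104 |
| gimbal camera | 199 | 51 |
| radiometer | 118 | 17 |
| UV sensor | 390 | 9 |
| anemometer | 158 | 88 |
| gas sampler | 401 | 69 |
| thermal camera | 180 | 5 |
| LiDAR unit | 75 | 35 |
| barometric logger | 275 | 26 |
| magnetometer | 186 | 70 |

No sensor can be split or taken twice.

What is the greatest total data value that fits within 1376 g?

374

Greedy by ratio would take radio tag reader + gimbal camera + radiometer + anemometer + thermal camera + LiDAR unit + magnetometer: 1359 g used, total 370.
Dropping radiometer and thermal camera frees 298 g; slotting in barometric logger (275 g) lifts the total to 374 at 1336 g.
Next best is radio tag reader + gimbal camera + radiometer + anemometer + thermal camera + LiDAR unit + magnetometer at 370 (1359 g) — short by 4.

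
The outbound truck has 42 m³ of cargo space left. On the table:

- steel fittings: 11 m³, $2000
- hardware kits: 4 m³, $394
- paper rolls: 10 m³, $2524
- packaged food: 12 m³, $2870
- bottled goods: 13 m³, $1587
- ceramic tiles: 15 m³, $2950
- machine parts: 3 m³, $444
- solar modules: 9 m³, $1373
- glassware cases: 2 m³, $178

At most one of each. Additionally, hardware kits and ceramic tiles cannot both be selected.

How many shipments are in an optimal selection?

Optimal total is 8966.
For example paper rolls + packaged food + ceramic tiles + machine parts + glassware cases achieves it, using 42 m³.
Every optimal selection uses 5 shipments.

5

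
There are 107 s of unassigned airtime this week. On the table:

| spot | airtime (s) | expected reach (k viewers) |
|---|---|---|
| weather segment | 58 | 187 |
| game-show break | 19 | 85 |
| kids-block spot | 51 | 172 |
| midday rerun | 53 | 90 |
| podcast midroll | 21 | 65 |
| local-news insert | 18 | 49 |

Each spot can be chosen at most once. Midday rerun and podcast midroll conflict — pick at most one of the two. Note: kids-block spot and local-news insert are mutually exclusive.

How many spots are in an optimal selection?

3

The maximum expected reach within 107 s is 337.
For example weather segment + game-show break + podcast midroll achieves it, using 98 s.
All optima have 3 spots.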